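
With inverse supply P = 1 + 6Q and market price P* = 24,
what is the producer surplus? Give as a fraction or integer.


Minimum supply price (at Q=0): P_min = 1
Quantity supplied at P* = 24:
Q* = (24 - 1)/6 = 23/6
PS = (1/2) * Q* * (P* - P_min)
PS = (1/2) * 23/6 * (24 - 1)
PS = (1/2) * 23/6 * 23 = 529/12

529/12


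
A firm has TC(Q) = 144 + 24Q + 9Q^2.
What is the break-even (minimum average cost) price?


AC(Q) = 144/Q + 24 + 9Q
To minimize: dAC/dQ = -144/Q^2 + 9 = 0
Q^2 = 144/9 = 16
Q* = 4
Min AC = 144/4 + 24 + 9*4
Min AC = 36 + 24 + 36 = 96

96


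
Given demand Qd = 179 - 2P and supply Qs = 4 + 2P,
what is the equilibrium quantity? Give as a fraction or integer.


First find equilibrium price:
179 - 2P = 4 + 2P
P* = 175/4 = 175/4
Then substitute into demand:
Q* = 179 - 2 * 175/4 = 183/2

183/2


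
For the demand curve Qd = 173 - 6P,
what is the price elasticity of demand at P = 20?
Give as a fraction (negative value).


dQ/dP = -6
At P = 20: Q = 173 - 6*20 = 53
E = (dQ/dP)(P/Q) = (-6)(20/53) = -120/53

-120/53


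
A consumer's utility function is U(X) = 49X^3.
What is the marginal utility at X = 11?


MU = dU/dX = 49*3*X^(3-1)
MU = 147*X^2
At X = 11:
MU = 147 * 11^2
MU = 147 * 121 = 17787

17787


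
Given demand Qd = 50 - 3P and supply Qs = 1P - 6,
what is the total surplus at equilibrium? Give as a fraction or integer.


Find equilibrium: 50 - 3P = 1P - 6
50 + 6 = 4P
P* = 56/4 = 14
Q* = 1*14 - 6 = 8
Inverse demand: P = 50/3 - Q/3, so P_max = 50/3
Inverse supply: P = 6 + Q/1, so P_min = 6
CS = (1/2) * 8 * (50/3 - 14) = 32/3
PS = (1/2) * 8 * (14 - 6) = 32
TS = CS + PS = 32/3 + 32 = 128/3

128/3


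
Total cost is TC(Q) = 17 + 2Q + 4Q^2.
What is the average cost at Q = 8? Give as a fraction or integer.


TC(8) = 17 + 2*8 + 4*8^2
TC(8) = 17 + 16 + 256 = 289
AC = TC/Q = 289/8 = 289/8

289/8


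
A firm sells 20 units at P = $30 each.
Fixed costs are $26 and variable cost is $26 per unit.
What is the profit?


Total Revenue = P * Q = 30 * 20 = $600
Total Cost = FC + VC*Q = 26 + 26*20 = $546
Profit = TR - TC = 600 - 546 = $54

$54


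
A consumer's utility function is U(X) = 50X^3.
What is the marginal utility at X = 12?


MU = dU/dX = 50*3*X^(3-1)
MU = 150*X^2
At X = 12:
MU = 150 * 12^2
MU = 150 * 144 = 21600

21600


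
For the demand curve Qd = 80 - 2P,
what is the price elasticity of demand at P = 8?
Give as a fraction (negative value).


dQ/dP = -2
At P = 8: Q = 80 - 2*8 = 64
E = (dQ/dP)(P/Q) = (-2)(8/64) = -1/4

-1/4


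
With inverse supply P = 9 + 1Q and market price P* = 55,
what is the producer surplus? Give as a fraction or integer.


Minimum supply price (at Q=0): P_min = 9
Quantity supplied at P* = 55:
Q* = (55 - 9)/1 = 46
PS = (1/2) * Q* * (P* - P_min)
PS = (1/2) * 46 * (55 - 9)
PS = (1/2) * 46 * 46 = 1058

1058


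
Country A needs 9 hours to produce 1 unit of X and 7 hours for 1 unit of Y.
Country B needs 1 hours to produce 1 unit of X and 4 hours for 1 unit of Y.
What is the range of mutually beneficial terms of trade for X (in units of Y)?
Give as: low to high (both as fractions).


Opportunity cost of X for Country A = hours_X / hours_Y = 9/7 = 9/7 units of Y
Opportunity cost of X for Country B = hours_X / hours_Y = 1/4 = 1/4 units of Y
Terms of trade must be between the two opportunity costs.
Range: 1/4 to 9/7

1/4 to 9/7


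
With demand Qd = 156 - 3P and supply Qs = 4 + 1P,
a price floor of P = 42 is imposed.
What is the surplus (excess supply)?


At P = 42:
Qd = 156 - 3*42 = 30
Qs = 4 + 1*42 = 46
Surplus = Qs - Qd = 46 - 30 = 16

16


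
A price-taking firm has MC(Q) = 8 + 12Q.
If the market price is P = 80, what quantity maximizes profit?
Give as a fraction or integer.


In perfect competition, profit is maximized where P = MC.
80 = 8 + 12Q
72 = 12Q
Q* = 72/12 = 6

6


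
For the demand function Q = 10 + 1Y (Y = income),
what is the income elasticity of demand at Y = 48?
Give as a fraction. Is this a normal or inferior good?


dQ/dY = 1
At Y = 48: Q = 10 + 1*48 = 58
Ey = (dQ/dY)(Y/Q) = 1 * 48 / 58 = 24/29
Since Ey > 0, this is a normal good.

24/29 (normal good)


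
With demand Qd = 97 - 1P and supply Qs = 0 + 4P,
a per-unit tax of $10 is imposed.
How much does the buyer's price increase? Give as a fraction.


With a per-unit tax, the buyer's price increase depends on relative slopes.
Supply slope: d = 4, Demand slope: b = 1
Buyer's price increase = d * tax / (b + d)
= 4 * 10 / (1 + 4)
= 40 / 5 = 8

8


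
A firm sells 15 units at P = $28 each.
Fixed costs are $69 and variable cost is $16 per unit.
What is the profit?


Total Revenue = P * Q = 28 * 15 = $420
Total Cost = FC + VC*Q = 69 + 16*15 = $309
Profit = TR - TC = 420 - 309 = $111

$111


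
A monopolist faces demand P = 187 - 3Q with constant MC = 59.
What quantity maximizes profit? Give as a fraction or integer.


TR = P*Q = (187 - 3Q)Q = 187Q - 3Q^2
MR = dTR/dQ = 187 - 6Q
Set MR = MC:
187 - 6Q = 59
128 = 6Q
Q* = 128/6 = 64/3

64/3


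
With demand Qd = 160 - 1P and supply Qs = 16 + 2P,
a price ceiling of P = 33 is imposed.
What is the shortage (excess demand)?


At P = 33:
Qd = 160 - 1*33 = 127
Qs = 16 + 2*33 = 82
Shortage = Qd - Qs = 127 - 82 = 45

45


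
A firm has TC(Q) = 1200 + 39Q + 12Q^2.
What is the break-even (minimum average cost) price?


AC(Q) = 1200/Q + 39 + 12Q
To minimize: dAC/dQ = -1200/Q^2 + 12 = 0
Q^2 = 1200/12 = 100
Q* = 10
Min AC = 1200/10 + 39 + 12*10
Min AC = 120 + 39 + 120 = 279

279


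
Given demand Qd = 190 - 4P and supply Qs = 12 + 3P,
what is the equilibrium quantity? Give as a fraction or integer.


First find equilibrium price:
190 - 4P = 12 + 3P
P* = 178/7 = 178/7
Then substitute into demand:
Q* = 190 - 4 * 178/7 = 618/7

618/7


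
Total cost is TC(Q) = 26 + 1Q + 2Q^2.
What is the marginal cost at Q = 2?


MC = dTC/dQ = 1 + 2*2*Q
At Q = 2:
MC = 1 + 4*2
MC = 1 + 8 = 9

9


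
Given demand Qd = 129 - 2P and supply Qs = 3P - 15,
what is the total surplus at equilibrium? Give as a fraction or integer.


Find equilibrium: 129 - 2P = 3P - 15
129 + 15 = 5P
P* = 144/5 = 144/5
Q* = 3*144/5 - 15 = 357/5
Inverse demand: P = 129/2 - Q/2, so P_max = 129/2
Inverse supply: P = 5 + Q/3, so P_min = 5
CS = (1/2) * 357/5 * (129/2 - 144/5) = 127449/100
PS = (1/2) * 357/5 * (144/5 - 5) = 42483/50
TS = CS + PS = 127449/100 + 42483/50 = 42483/20

42483/20


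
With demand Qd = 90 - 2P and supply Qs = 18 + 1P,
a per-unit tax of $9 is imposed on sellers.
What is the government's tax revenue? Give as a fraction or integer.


With tax on sellers, new supply: Qs' = 18 + 1(P - 9)
= 9 + 1P
New equilibrium quantity:
Q_new = 36
Tax revenue = tax * Q_new = 9 * 36 = 324

324


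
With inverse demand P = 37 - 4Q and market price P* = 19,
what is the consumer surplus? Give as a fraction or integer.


Maximum willingness to pay (at Q=0): P_max = 37
Quantity demanded at P* = 19:
Q* = (37 - 19)/4 = 9/2
CS = (1/2) * Q* * (P_max - P*)
CS = (1/2) * 9/2 * (37 - 19)
CS = (1/2) * 9/2 * 18 = 81/2

81/2


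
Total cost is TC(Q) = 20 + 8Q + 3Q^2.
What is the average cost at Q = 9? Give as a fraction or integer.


TC(9) = 20 + 8*9 + 3*9^2
TC(9) = 20 + 72 + 243 = 335
AC = TC/Q = 335/9 = 335/9

335/9


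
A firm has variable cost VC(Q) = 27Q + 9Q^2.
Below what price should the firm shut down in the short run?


AVC(Q) = VC(Q)/Q = 27 + 9Q
AVC is increasing in Q, so minimum AVC is at Q -> 0+.
Min AVC = 27
The firm should shut down if P < 27.

27


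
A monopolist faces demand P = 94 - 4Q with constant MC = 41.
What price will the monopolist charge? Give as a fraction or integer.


MR = 94 - 8Q
Set MR = MC: 94 - 8Q = 41
Q* = 53/8
Substitute into demand:
P* = 94 - 4*53/8 = 135/2

135/2


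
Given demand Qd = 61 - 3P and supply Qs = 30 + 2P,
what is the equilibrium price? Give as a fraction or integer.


At equilibrium, Qd = Qs.
61 - 3P = 30 + 2P
61 - 30 = 3P + 2P
31 = 5P
P* = 31/5 = 31/5

31/5


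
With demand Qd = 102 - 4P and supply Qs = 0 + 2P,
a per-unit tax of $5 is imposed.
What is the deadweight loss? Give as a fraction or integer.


Pre-tax equilibrium quantity: Q* = 34
Post-tax equilibrium quantity: Q_tax = 82/3
Reduction in quantity: Q* - Q_tax = 20/3
DWL = (1/2) * tax * (Q* - Q_tax)
DWL = (1/2) * 5 * 20/3 = 50/3

50/3


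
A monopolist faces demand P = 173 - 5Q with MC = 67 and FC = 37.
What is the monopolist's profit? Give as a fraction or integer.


MR = MC: 173 - 10Q = 67
Q* = 53/5
P* = 173 - 5*53/5 = 120
Profit = (P* - MC)*Q* - FC
= (120 - 67)*53/5 - 37
= 53*53/5 - 37
= 2809/5 - 37 = 2624/5

2624/5


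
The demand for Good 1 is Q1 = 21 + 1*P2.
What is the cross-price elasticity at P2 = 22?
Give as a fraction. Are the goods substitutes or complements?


dQ1/dP2 = 1
At P2 = 22: Q1 = 21 + 1*22 = 43
Exy = (dQ1/dP2)(P2/Q1) = 1 * 22 / 43 = 22/43
Since Exy > 0, the goods are substitutes.

22/43 (substitutes)


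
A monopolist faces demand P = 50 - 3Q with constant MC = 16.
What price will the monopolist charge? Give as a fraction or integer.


MR = 50 - 6Q
Set MR = MC: 50 - 6Q = 16
Q* = 17/3
Substitute into demand:
P* = 50 - 3*17/3 = 33

33


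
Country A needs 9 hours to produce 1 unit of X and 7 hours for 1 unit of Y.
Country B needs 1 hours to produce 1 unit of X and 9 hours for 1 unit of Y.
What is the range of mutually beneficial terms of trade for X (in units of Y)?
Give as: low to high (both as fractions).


Opportunity cost of X for Country A = hours_X / hours_Y = 9/7 = 9/7 units of Y
Opportunity cost of X for Country B = hours_X / hours_Y = 1/9 = 1/9 units of Y
Terms of trade must be between the two opportunity costs.
Range: 1/9 to 9/7

1/9 to 9/7


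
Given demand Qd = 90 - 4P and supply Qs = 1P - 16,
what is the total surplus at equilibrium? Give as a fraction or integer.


Find equilibrium: 90 - 4P = 1P - 16
90 + 16 = 5P
P* = 106/5 = 106/5
Q* = 1*106/5 - 16 = 26/5
Inverse demand: P = 45/2 - Q/4, so P_max = 45/2
Inverse supply: P = 16 + Q/1, so P_min = 16
CS = (1/2) * 26/5 * (45/2 - 106/5) = 169/50
PS = (1/2) * 26/5 * (106/5 - 16) = 338/25
TS = CS + PS = 169/50 + 338/25 = 169/10

169/10


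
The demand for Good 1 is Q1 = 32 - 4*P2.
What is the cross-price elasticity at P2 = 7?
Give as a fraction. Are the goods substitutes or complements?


dQ1/dP2 = -4
At P2 = 7: Q1 = 32 - 4*7 = 4
Exy = (dQ1/dP2)(P2/Q1) = -4 * 7 / 4 = -7
Since Exy < 0, the goods are complements.

-7 (complements)


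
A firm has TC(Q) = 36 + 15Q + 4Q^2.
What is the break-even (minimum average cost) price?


AC(Q) = 36/Q + 15 + 4Q
To minimize: dAC/dQ = -36/Q^2 + 4 = 0
Q^2 = 36/4 = 9
Q* = 3
Min AC = 36/3 + 15 + 4*3
Min AC = 12 + 15 + 12 = 39

39


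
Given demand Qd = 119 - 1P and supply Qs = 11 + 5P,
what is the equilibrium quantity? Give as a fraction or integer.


First find equilibrium price:
119 - 1P = 11 + 5P
P* = 108/6 = 18
Then substitute into demand:
Q* = 119 - 1 * 18 = 101

101


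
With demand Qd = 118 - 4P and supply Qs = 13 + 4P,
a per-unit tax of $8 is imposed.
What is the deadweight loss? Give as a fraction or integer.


Pre-tax equilibrium quantity: Q* = 131/2
Post-tax equilibrium quantity: Q_tax = 99/2
Reduction in quantity: Q* - Q_tax = 16
DWL = (1/2) * tax * (Q* - Q_tax)
DWL = (1/2) * 8 * 16 = 64

64


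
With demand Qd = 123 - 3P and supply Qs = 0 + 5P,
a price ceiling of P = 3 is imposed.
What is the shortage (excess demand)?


At P = 3:
Qd = 123 - 3*3 = 114
Qs = 0 + 5*3 = 15
Shortage = Qd - Qs = 114 - 15 = 99

99


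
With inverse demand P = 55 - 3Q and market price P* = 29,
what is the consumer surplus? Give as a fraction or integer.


Maximum willingness to pay (at Q=0): P_max = 55
Quantity demanded at P* = 29:
Q* = (55 - 29)/3 = 26/3
CS = (1/2) * Q* * (P_max - P*)
CS = (1/2) * 26/3 * (55 - 29)
CS = (1/2) * 26/3 * 26 = 338/3

338/3


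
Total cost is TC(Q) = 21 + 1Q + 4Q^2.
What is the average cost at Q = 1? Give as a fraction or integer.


TC(1) = 21 + 1*1 + 4*1^2
TC(1) = 21 + 1 + 4 = 26
AC = TC/Q = 26/1 = 26

26


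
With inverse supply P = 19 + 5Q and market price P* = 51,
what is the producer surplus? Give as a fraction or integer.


Minimum supply price (at Q=0): P_min = 19
Quantity supplied at P* = 51:
Q* = (51 - 19)/5 = 32/5
PS = (1/2) * Q* * (P* - P_min)
PS = (1/2) * 32/5 * (51 - 19)
PS = (1/2) * 32/5 * 32 = 512/5

512/5


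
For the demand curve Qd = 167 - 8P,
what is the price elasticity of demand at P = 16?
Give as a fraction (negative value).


dQ/dP = -8
At P = 16: Q = 167 - 8*16 = 39
E = (dQ/dP)(P/Q) = (-8)(16/39) = -128/39

-128/39


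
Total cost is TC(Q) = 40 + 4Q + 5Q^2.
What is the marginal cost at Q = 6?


MC = dTC/dQ = 4 + 2*5*Q
At Q = 6:
MC = 4 + 10*6
MC = 4 + 60 = 64

64


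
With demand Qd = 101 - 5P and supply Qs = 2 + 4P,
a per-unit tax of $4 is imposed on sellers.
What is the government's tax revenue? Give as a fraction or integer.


With tax on sellers, new supply: Qs' = 2 + 4(P - 4)
= 4P - 14
New equilibrium quantity:
Q_new = 334/9
Tax revenue = tax * Q_new = 4 * 334/9 = 1336/9

1336/9


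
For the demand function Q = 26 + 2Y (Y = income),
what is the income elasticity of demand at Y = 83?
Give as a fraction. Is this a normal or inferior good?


dQ/dY = 2
At Y = 83: Q = 26 + 2*83 = 192
Ey = (dQ/dY)(Y/Q) = 2 * 83 / 192 = 83/96
Since Ey > 0, this is a normal good.

83/96 (normal good)


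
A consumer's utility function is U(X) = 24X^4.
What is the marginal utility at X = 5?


MU = dU/dX = 24*4*X^(4-1)
MU = 96*X^3
At X = 5:
MU = 96 * 5^3
MU = 96 * 125 = 12000

12000


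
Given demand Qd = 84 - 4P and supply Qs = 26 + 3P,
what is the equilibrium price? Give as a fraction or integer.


At equilibrium, Qd = Qs.
84 - 4P = 26 + 3P
84 - 26 = 4P + 3P
58 = 7P
P* = 58/7 = 58/7

58/7


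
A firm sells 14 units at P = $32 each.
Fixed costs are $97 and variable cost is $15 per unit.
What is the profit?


Total Revenue = P * Q = 32 * 14 = $448
Total Cost = FC + VC*Q = 97 + 15*14 = $307
Profit = TR - TC = 448 - 307 = $141

$141


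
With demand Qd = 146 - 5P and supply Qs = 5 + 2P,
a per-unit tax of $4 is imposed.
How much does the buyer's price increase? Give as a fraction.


With a per-unit tax, the buyer's price increase depends on relative slopes.
Supply slope: d = 2, Demand slope: b = 5
Buyer's price increase = d * tax / (b + d)
= 2 * 4 / (5 + 2)
= 8 / 7 = 8/7

8/7


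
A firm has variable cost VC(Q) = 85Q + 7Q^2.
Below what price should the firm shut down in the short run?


AVC(Q) = VC(Q)/Q = 85 + 7Q
AVC is increasing in Q, so minimum AVC is at Q -> 0+.
Min AVC = 85
The firm should shut down if P < 85.

85


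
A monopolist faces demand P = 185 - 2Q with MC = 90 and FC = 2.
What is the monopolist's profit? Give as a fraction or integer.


MR = MC: 185 - 4Q = 90
Q* = 95/4
P* = 185 - 2*95/4 = 275/2
Profit = (P* - MC)*Q* - FC
= (275/2 - 90)*95/4 - 2
= 95/2*95/4 - 2
= 9025/8 - 2 = 9009/8

9009/8


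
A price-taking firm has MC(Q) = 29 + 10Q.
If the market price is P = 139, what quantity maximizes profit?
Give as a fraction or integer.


In perfect competition, profit is maximized where P = MC.
139 = 29 + 10Q
110 = 10Q
Q* = 110/10 = 11

11


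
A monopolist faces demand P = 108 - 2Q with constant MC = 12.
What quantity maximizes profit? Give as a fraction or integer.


TR = P*Q = (108 - 2Q)Q = 108Q - 2Q^2
MR = dTR/dQ = 108 - 4Q
Set MR = MC:
108 - 4Q = 12
96 = 4Q
Q* = 96/4 = 24

24


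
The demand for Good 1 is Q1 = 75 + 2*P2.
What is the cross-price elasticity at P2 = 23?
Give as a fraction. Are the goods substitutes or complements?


dQ1/dP2 = 2
At P2 = 23: Q1 = 75 + 2*23 = 121
Exy = (dQ1/dP2)(P2/Q1) = 2 * 23 / 121 = 46/121
Since Exy > 0, the goods are substitutes.

46/121 (substitutes)


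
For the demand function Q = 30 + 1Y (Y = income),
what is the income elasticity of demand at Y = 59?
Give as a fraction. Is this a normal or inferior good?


dQ/dY = 1
At Y = 59: Q = 30 + 1*59 = 89
Ey = (dQ/dY)(Y/Q) = 1 * 59 / 89 = 59/89
Since Ey > 0, this is a normal good.

59/89 (normal good)


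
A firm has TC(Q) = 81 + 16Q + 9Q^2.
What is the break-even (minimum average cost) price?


AC(Q) = 81/Q + 16 + 9Q
To minimize: dAC/dQ = -81/Q^2 + 9 = 0
Q^2 = 81/9 = 9
Q* = 3
Min AC = 81/3 + 16 + 9*3
Min AC = 27 + 16 + 27 = 70

70


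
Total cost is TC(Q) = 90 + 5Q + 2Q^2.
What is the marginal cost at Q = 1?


MC = dTC/dQ = 5 + 2*2*Q
At Q = 1:
MC = 5 + 4*1
MC = 5 + 4 = 9

9


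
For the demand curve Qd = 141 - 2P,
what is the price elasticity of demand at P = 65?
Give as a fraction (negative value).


dQ/dP = -2
At P = 65: Q = 141 - 2*65 = 11
E = (dQ/dP)(P/Q) = (-2)(65/11) = -130/11

-130/11


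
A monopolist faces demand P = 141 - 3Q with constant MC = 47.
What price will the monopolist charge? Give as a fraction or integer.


MR = 141 - 6Q
Set MR = MC: 141 - 6Q = 47
Q* = 47/3
Substitute into demand:
P* = 141 - 3*47/3 = 94

94


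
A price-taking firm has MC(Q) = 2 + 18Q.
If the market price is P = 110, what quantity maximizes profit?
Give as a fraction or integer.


In perfect competition, profit is maximized where P = MC.
110 = 2 + 18Q
108 = 18Q
Q* = 108/18 = 6

6


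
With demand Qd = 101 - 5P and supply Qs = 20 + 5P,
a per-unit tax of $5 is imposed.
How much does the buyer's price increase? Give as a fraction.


With a per-unit tax, the buyer's price increase depends on relative slopes.
Supply slope: d = 5, Demand slope: b = 5
Buyer's price increase = d * tax / (b + d)
= 5 * 5 / (5 + 5)
= 25 / 10 = 5/2

5/2


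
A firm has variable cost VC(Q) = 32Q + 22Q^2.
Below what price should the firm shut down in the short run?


AVC(Q) = VC(Q)/Q = 32 + 22Q
AVC is increasing in Q, so minimum AVC is at Q -> 0+.
Min AVC = 32
The firm should shut down if P < 32.

32


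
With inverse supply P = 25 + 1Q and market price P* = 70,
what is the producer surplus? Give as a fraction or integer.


Minimum supply price (at Q=0): P_min = 25
Quantity supplied at P* = 70:
Q* = (70 - 25)/1 = 45
PS = (1/2) * Q* * (P* - P_min)
PS = (1/2) * 45 * (70 - 25)
PS = (1/2) * 45 * 45 = 2025/2

2025/2


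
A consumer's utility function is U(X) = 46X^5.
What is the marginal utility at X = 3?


MU = dU/dX = 46*5*X^(5-1)
MU = 230*X^4
At X = 3:
MU = 230 * 3^4
MU = 230 * 81 = 18630

18630


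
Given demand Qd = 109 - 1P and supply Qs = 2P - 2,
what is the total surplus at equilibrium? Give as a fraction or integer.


Find equilibrium: 109 - 1P = 2P - 2
109 + 2 = 3P
P* = 111/3 = 37
Q* = 2*37 - 2 = 72
Inverse demand: P = 109 - Q/1, so P_max = 109
Inverse supply: P = 1 + Q/2, so P_min = 1
CS = (1/2) * 72 * (109 - 37) = 2592
PS = (1/2) * 72 * (37 - 1) = 1296
TS = CS + PS = 2592 + 1296 = 3888

3888


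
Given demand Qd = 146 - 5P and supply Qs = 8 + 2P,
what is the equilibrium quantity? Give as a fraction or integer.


First find equilibrium price:
146 - 5P = 8 + 2P
P* = 138/7 = 138/7
Then substitute into demand:
Q* = 146 - 5 * 138/7 = 332/7

332/7


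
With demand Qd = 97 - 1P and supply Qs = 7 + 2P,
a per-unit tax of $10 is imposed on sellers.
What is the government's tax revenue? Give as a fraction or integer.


With tax on sellers, new supply: Qs' = 7 + 2(P - 10)
= 2P - 13
New equilibrium quantity:
Q_new = 181/3
Tax revenue = tax * Q_new = 10 * 181/3 = 1810/3

1810/3


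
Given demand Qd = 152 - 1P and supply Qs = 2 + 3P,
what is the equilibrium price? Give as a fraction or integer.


At equilibrium, Qd = Qs.
152 - 1P = 2 + 3P
152 - 2 = 1P + 3P
150 = 4P
P* = 150/4 = 75/2

75/2


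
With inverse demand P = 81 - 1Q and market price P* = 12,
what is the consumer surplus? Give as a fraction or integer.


Maximum willingness to pay (at Q=0): P_max = 81
Quantity demanded at P* = 12:
Q* = (81 - 12)/1 = 69
CS = (1/2) * Q* * (P_max - P*)
CS = (1/2) * 69 * (81 - 12)
CS = (1/2) * 69 * 69 = 4761/2

4761/2


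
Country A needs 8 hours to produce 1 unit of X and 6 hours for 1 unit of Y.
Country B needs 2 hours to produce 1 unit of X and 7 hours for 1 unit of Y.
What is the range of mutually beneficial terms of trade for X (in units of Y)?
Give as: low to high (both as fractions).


Opportunity cost of X for Country A = hours_X / hours_Y = 8/6 = 4/3 units of Y
Opportunity cost of X for Country B = hours_X / hours_Y = 2/7 = 2/7 units of Y
Terms of trade must be between the two opportunity costs.
Range: 2/7 to 4/3

2/7 to 4/3


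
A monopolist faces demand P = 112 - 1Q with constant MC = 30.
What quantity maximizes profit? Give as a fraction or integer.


TR = P*Q = (112 - 1Q)Q = 112Q - 1Q^2
MR = dTR/dQ = 112 - 2Q
Set MR = MC:
112 - 2Q = 30
82 = 2Q
Q* = 82/2 = 41

41


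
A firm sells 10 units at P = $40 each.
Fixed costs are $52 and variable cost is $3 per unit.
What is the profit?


Total Revenue = P * Q = 40 * 10 = $400
Total Cost = FC + VC*Q = 52 + 3*10 = $82
Profit = TR - TC = 400 - 82 = $318

$318


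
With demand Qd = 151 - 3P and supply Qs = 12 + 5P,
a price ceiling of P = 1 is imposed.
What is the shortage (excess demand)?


At P = 1:
Qd = 151 - 3*1 = 148
Qs = 12 + 5*1 = 17
Shortage = Qd - Qs = 148 - 17 = 131

131


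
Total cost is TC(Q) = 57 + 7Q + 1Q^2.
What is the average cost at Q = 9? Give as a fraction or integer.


TC(9) = 57 + 7*9 + 1*9^2
TC(9) = 57 + 63 + 81 = 201
AC = TC/Q = 201/9 = 67/3

67/3


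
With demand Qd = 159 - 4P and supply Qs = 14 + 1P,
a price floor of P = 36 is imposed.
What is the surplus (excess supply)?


At P = 36:
Qd = 159 - 4*36 = 15
Qs = 14 + 1*36 = 50
Surplus = Qs - Qd = 50 - 15 = 35

35


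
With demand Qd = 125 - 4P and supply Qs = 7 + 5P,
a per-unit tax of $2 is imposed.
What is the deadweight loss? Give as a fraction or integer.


Pre-tax equilibrium quantity: Q* = 653/9
Post-tax equilibrium quantity: Q_tax = 613/9
Reduction in quantity: Q* - Q_tax = 40/9
DWL = (1/2) * tax * (Q* - Q_tax)
DWL = (1/2) * 2 * 40/9 = 40/9

40/9


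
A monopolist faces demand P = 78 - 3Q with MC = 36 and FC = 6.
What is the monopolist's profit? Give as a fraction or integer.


MR = MC: 78 - 6Q = 36
Q* = 7
P* = 78 - 3*7 = 57
Profit = (P* - MC)*Q* - FC
= (57 - 36)*7 - 6
= 21*7 - 6
= 147 - 6 = 141

141


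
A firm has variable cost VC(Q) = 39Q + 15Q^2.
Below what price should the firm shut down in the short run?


AVC(Q) = VC(Q)/Q = 39 + 15Q
AVC is increasing in Q, so minimum AVC is at Q -> 0+.
Min AVC = 39
The firm should shut down if P < 39.

39


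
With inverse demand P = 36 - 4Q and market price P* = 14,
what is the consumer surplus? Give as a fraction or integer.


Maximum willingness to pay (at Q=0): P_max = 36
Quantity demanded at P* = 14:
Q* = (36 - 14)/4 = 11/2
CS = (1/2) * Q* * (P_max - P*)
CS = (1/2) * 11/2 * (36 - 14)
CS = (1/2) * 11/2 * 22 = 121/2

121/2


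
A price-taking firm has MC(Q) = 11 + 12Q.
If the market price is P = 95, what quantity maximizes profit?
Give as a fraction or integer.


In perfect competition, profit is maximized where P = MC.
95 = 11 + 12Q
84 = 12Q
Q* = 84/12 = 7

7


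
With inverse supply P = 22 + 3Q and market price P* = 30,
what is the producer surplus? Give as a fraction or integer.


Minimum supply price (at Q=0): P_min = 22
Quantity supplied at P* = 30:
Q* = (30 - 22)/3 = 8/3
PS = (1/2) * Q* * (P* - P_min)
PS = (1/2) * 8/3 * (30 - 22)
PS = (1/2) * 8/3 * 8 = 32/3

32/3


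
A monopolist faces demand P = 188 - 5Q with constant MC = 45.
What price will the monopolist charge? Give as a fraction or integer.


MR = 188 - 10Q
Set MR = MC: 188 - 10Q = 45
Q* = 143/10
Substitute into demand:
P* = 188 - 5*143/10 = 233/2

233/2


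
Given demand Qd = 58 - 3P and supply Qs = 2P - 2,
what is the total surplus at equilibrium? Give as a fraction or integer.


Find equilibrium: 58 - 3P = 2P - 2
58 + 2 = 5P
P* = 60/5 = 12
Q* = 2*12 - 2 = 22
Inverse demand: P = 58/3 - Q/3, so P_max = 58/3
Inverse supply: P = 1 + Q/2, so P_min = 1
CS = (1/2) * 22 * (58/3 - 12) = 242/3
PS = (1/2) * 22 * (12 - 1) = 121
TS = CS + PS = 242/3 + 121 = 605/3

605/3


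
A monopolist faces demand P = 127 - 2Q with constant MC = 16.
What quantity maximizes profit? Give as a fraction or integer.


TR = P*Q = (127 - 2Q)Q = 127Q - 2Q^2
MR = dTR/dQ = 127 - 4Q
Set MR = MC:
127 - 4Q = 16
111 = 4Q
Q* = 111/4 = 111/4

111/4


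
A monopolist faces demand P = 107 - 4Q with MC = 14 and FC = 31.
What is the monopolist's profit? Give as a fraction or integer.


MR = MC: 107 - 8Q = 14
Q* = 93/8
P* = 107 - 4*93/8 = 121/2
Profit = (P* - MC)*Q* - FC
= (121/2 - 14)*93/8 - 31
= 93/2*93/8 - 31
= 8649/16 - 31 = 8153/16

8153/16


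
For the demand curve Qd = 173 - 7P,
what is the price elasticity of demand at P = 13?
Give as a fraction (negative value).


dQ/dP = -7
At P = 13: Q = 173 - 7*13 = 82
E = (dQ/dP)(P/Q) = (-7)(13/82) = -91/82

-91/82


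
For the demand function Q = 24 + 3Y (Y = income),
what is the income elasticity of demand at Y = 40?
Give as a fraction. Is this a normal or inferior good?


dQ/dY = 3
At Y = 40: Q = 24 + 3*40 = 144
Ey = (dQ/dY)(Y/Q) = 3 * 40 / 144 = 5/6
Since Ey > 0, this is a normal good.

5/6 (normal good)


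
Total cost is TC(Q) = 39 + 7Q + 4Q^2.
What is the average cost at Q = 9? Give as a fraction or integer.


TC(9) = 39 + 7*9 + 4*9^2
TC(9) = 39 + 63 + 324 = 426
AC = TC/Q = 426/9 = 142/3

142/3


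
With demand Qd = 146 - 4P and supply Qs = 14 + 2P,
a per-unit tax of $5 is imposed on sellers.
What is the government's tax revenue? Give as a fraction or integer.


With tax on sellers, new supply: Qs' = 14 + 2(P - 5)
= 4 + 2P
New equilibrium quantity:
Q_new = 154/3
Tax revenue = tax * Q_new = 5 * 154/3 = 770/3

770/3


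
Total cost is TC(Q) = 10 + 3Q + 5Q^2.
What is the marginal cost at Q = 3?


MC = dTC/dQ = 3 + 2*5*Q
At Q = 3:
MC = 3 + 10*3
MC = 3 + 30 = 33

33


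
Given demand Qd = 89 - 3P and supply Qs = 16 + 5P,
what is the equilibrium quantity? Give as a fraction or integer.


First find equilibrium price:
89 - 3P = 16 + 5P
P* = 73/8 = 73/8
Then substitute into demand:
Q* = 89 - 3 * 73/8 = 493/8

493/8


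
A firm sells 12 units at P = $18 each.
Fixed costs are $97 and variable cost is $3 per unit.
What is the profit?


Total Revenue = P * Q = 18 * 12 = $216
Total Cost = FC + VC*Q = 97 + 3*12 = $133
Profit = TR - TC = 216 - 133 = $83

$83


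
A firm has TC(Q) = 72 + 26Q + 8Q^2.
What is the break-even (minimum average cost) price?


AC(Q) = 72/Q + 26 + 8Q
To minimize: dAC/dQ = -72/Q^2 + 8 = 0
Q^2 = 72/8 = 9
Q* = 3
Min AC = 72/3 + 26 + 8*3
Min AC = 24 + 26 + 24 = 74

74


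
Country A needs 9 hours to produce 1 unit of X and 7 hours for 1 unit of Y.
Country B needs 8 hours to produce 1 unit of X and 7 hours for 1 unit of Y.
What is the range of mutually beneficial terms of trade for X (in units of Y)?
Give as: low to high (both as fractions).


Opportunity cost of X for Country A = hours_X / hours_Y = 9/7 = 9/7 units of Y
Opportunity cost of X for Country B = hours_X / hours_Y = 8/7 = 8/7 units of Y
Terms of trade must be between the two opportunity costs.
Range: 8/7 to 9/7

8/7 to 9/7


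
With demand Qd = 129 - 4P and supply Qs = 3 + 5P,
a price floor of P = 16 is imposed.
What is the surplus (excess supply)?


At P = 16:
Qd = 129 - 4*16 = 65
Qs = 3 + 5*16 = 83
Surplus = Qs - Qd = 83 - 65 = 18

18


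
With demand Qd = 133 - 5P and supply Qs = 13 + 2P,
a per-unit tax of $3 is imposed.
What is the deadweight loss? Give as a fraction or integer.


Pre-tax equilibrium quantity: Q* = 331/7
Post-tax equilibrium quantity: Q_tax = 43
Reduction in quantity: Q* - Q_tax = 30/7
DWL = (1/2) * tax * (Q* - Q_tax)
DWL = (1/2) * 3 * 30/7 = 45/7

45/7


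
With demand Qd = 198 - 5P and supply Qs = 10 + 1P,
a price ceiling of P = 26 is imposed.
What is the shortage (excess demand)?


At P = 26:
Qd = 198 - 5*26 = 68
Qs = 10 + 1*26 = 36
Shortage = Qd - Qs = 68 - 36 = 32

32


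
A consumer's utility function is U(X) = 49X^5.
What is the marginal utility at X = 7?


MU = dU/dX = 49*5*X^(5-1)
MU = 245*X^4
At X = 7:
MU = 245 * 7^4
MU = 245 * 2401 = 588245

588245


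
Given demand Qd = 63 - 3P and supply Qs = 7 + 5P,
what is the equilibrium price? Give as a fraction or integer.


At equilibrium, Qd = Qs.
63 - 3P = 7 + 5P
63 - 7 = 3P + 5P
56 = 8P
P* = 56/8 = 7

7


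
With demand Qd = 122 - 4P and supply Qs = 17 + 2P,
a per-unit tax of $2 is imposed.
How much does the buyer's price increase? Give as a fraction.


With a per-unit tax, the buyer's price increase depends on relative slopes.
Supply slope: d = 2, Demand slope: b = 4
Buyer's price increase = d * tax / (b + d)
= 2 * 2 / (4 + 2)
= 4 / 6 = 2/3

2/3


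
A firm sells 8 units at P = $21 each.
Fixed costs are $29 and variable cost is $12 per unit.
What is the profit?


Total Revenue = P * Q = 21 * 8 = $168
Total Cost = FC + VC*Q = 29 + 12*8 = $125
Profit = TR - TC = 168 - 125 = $43

$43


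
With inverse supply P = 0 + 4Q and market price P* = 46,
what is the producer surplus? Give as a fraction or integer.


Minimum supply price (at Q=0): P_min = 0
Quantity supplied at P* = 46:
Q* = (46 - 0)/4 = 23/2
PS = (1/2) * Q* * (P* - P_min)
PS = (1/2) * 23/2 * (46 - 0)
PS = (1/2) * 23/2 * 46 = 529/2

529/2


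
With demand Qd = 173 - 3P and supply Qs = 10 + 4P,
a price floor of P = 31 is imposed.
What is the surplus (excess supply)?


At P = 31:
Qd = 173 - 3*31 = 80
Qs = 10 + 4*31 = 134
Surplus = Qs - Qd = 134 - 80 = 54

54


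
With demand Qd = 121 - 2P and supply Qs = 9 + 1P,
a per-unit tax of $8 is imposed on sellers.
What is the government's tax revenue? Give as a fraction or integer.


With tax on sellers, new supply: Qs' = 9 + 1(P - 8)
= 1 + 1P
New equilibrium quantity:
Q_new = 41
Tax revenue = tax * Q_new = 8 * 41 = 328

328


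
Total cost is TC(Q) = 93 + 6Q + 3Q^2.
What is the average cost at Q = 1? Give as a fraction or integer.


TC(1) = 93 + 6*1 + 3*1^2
TC(1) = 93 + 6 + 3 = 102
AC = TC/Q = 102/1 = 102

102


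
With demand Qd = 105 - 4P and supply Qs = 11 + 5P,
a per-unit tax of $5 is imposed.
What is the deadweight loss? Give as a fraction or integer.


Pre-tax equilibrium quantity: Q* = 569/9
Post-tax equilibrium quantity: Q_tax = 469/9
Reduction in quantity: Q* - Q_tax = 100/9
DWL = (1/2) * tax * (Q* - Q_tax)
DWL = (1/2) * 5 * 100/9 = 250/9

250/9


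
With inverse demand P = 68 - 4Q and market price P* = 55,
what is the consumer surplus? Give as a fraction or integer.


Maximum willingness to pay (at Q=0): P_max = 68
Quantity demanded at P* = 55:
Q* = (68 - 55)/4 = 13/4
CS = (1/2) * Q* * (P_max - P*)
CS = (1/2) * 13/4 * (68 - 55)
CS = (1/2) * 13/4 * 13 = 169/8

169/8


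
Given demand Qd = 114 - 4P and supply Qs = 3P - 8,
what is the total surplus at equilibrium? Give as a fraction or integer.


Find equilibrium: 114 - 4P = 3P - 8
114 + 8 = 7P
P* = 122/7 = 122/7
Q* = 3*122/7 - 8 = 310/7
Inverse demand: P = 57/2 - Q/4, so P_max = 57/2
Inverse supply: P = 8/3 + Q/3, so P_min = 8/3
CS = (1/2) * 310/7 * (57/2 - 122/7) = 24025/98
PS = (1/2) * 310/7 * (122/7 - 8/3) = 48050/147
TS = CS + PS = 24025/98 + 48050/147 = 24025/42

24025/42


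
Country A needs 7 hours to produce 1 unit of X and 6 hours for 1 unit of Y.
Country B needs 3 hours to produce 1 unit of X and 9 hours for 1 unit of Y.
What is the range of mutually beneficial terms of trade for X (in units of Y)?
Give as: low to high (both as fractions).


Opportunity cost of X for Country A = hours_X / hours_Y = 7/6 = 7/6 units of Y
Opportunity cost of X for Country B = hours_X / hours_Y = 3/9 = 1/3 units of Y
Terms of trade must be between the two opportunity costs.
Range: 1/3 to 7/6

1/3 to 7/6


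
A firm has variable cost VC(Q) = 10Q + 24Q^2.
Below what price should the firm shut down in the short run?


AVC(Q) = VC(Q)/Q = 10 + 24Q
AVC is increasing in Q, so minimum AVC is at Q -> 0+.
Min AVC = 10
The firm should shut down if P < 10.

10


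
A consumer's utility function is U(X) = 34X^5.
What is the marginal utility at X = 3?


MU = dU/dX = 34*5*X^(5-1)
MU = 170*X^4
At X = 3:
MU = 170 * 3^4
MU = 170 * 81 = 13770

13770


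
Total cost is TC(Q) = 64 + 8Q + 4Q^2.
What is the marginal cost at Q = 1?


MC = dTC/dQ = 8 + 2*4*Q
At Q = 1:
MC = 8 + 8*1
MC = 8 + 8 = 16

16


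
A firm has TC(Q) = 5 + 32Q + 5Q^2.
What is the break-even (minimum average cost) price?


AC(Q) = 5/Q + 32 + 5Q
To minimize: dAC/dQ = -5/Q^2 + 5 = 0
Q^2 = 5/5 = 1
Q* = 1
Min AC = 5/1 + 32 + 5*1
Min AC = 5 + 32 + 5 = 42

42


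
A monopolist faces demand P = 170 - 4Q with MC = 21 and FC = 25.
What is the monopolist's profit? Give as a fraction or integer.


MR = MC: 170 - 8Q = 21
Q* = 149/8
P* = 170 - 4*149/8 = 191/2
Profit = (P* - MC)*Q* - FC
= (191/2 - 21)*149/8 - 25
= 149/2*149/8 - 25
= 22201/16 - 25 = 21801/16

21801/16


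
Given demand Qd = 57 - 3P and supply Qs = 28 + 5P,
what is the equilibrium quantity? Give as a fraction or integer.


First find equilibrium price:
57 - 3P = 28 + 5P
P* = 29/8 = 29/8
Then substitute into demand:
Q* = 57 - 3 * 29/8 = 369/8

369/8


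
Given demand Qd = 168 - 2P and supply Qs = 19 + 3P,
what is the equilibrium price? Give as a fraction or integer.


At equilibrium, Qd = Qs.
168 - 2P = 19 + 3P
168 - 19 = 2P + 3P
149 = 5P
P* = 149/5 = 149/5

149/5


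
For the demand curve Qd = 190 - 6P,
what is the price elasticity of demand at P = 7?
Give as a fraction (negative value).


dQ/dP = -6
At P = 7: Q = 190 - 6*7 = 148
E = (dQ/dP)(P/Q) = (-6)(7/148) = -21/74

-21/74


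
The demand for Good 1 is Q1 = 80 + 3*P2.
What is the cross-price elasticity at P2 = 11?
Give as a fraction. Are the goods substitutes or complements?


dQ1/dP2 = 3
At P2 = 11: Q1 = 80 + 3*11 = 113
Exy = (dQ1/dP2)(P2/Q1) = 3 * 11 / 113 = 33/113
Since Exy > 0, the goods are substitutes.

33/113 (substitutes)


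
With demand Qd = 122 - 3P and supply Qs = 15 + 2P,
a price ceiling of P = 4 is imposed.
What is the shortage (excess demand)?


At P = 4:
Qd = 122 - 3*4 = 110
Qs = 15 + 2*4 = 23
Shortage = Qd - Qs = 110 - 23 = 87

87


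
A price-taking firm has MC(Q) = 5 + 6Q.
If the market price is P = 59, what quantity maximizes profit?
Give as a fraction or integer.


In perfect competition, profit is maximized where P = MC.
59 = 5 + 6Q
54 = 6Q
Q* = 54/6 = 9

9


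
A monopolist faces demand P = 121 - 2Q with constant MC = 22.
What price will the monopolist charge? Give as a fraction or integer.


MR = 121 - 4Q
Set MR = MC: 121 - 4Q = 22
Q* = 99/4
Substitute into demand:
P* = 121 - 2*99/4 = 143/2

143/2


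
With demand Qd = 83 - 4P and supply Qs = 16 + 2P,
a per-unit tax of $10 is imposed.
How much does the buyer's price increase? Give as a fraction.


With a per-unit tax, the buyer's price increase depends on relative slopes.
Supply slope: d = 2, Demand slope: b = 4
Buyer's price increase = d * tax / (b + d)
= 2 * 10 / (4 + 2)
= 20 / 6 = 10/3

10/3


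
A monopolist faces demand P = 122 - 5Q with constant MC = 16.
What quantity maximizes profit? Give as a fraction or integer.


TR = P*Q = (122 - 5Q)Q = 122Q - 5Q^2
MR = dTR/dQ = 122 - 10Q
Set MR = MC:
122 - 10Q = 16
106 = 10Q
Q* = 106/10 = 53/5

53/5


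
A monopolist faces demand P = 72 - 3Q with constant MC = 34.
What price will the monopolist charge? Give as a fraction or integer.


MR = 72 - 6Q
Set MR = MC: 72 - 6Q = 34
Q* = 19/3
Substitute into demand:
P* = 72 - 3*19/3 = 53

53


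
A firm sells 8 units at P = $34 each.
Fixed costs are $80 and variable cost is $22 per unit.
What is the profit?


Total Revenue = P * Q = 34 * 8 = $272
Total Cost = FC + VC*Q = 80 + 22*8 = $256
Profit = TR - TC = 272 - 256 = $16

$16


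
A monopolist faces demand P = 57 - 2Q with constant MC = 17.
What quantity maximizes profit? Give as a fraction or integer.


TR = P*Q = (57 - 2Q)Q = 57Q - 2Q^2
MR = dTR/dQ = 57 - 4Q
Set MR = MC:
57 - 4Q = 17
40 = 4Q
Q* = 40/4 = 10

10


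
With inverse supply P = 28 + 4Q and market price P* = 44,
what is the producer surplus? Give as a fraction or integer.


Minimum supply price (at Q=0): P_min = 28
Quantity supplied at P* = 44:
Q* = (44 - 28)/4 = 4
PS = (1/2) * Q* * (P* - P_min)
PS = (1/2) * 4 * (44 - 28)
PS = (1/2) * 4 * 16 = 32

32


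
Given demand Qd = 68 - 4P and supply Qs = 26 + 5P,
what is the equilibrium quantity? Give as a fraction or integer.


First find equilibrium price:
68 - 4P = 26 + 5P
P* = 42/9 = 14/3
Then substitute into demand:
Q* = 68 - 4 * 14/3 = 148/3

148/3


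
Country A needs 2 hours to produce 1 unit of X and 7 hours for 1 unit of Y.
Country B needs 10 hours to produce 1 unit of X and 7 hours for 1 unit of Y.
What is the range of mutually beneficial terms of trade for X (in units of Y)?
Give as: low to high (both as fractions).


Opportunity cost of X for Country A = hours_X / hours_Y = 2/7 = 2/7 units of Y
Opportunity cost of X for Country B = hours_X / hours_Y = 10/7 = 10/7 units of Y
Terms of trade must be between the two opportunity costs.
Range: 2/7 to 10/7

2/7 to 10/7


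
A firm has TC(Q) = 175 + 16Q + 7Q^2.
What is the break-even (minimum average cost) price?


AC(Q) = 175/Q + 16 + 7Q
To minimize: dAC/dQ = -175/Q^2 + 7 = 0
Q^2 = 175/7 = 25
Q* = 5
Min AC = 175/5 + 16 + 7*5
Min AC = 35 + 16 + 35 = 86

86


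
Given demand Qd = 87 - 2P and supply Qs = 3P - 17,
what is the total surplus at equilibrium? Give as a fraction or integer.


Find equilibrium: 87 - 2P = 3P - 17
87 + 17 = 5P
P* = 104/5 = 104/5
Q* = 3*104/5 - 17 = 227/5
Inverse demand: P = 87/2 - Q/2, so P_max = 87/2
Inverse supply: P = 17/3 + Q/3, so P_min = 17/3
CS = (1/2) * 227/5 * (87/2 - 104/5) = 51529/100
PS = (1/2) * 227/5 * (104/5 - 17/3) = 51529/150
TS = CS + PS = 51529/100 + 51529/150 = 51529/60

51529/60


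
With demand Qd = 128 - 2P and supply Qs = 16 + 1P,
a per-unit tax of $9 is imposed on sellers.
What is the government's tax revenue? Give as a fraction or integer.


With tax on sellers, new supply: Qs' = 16 + 1(P - 9)
= 7 + 1P
New equilibrium quantity:
Q_new = 142/3
Tax revenue = tax * Q_new = 9 * 142/3 = 426

426


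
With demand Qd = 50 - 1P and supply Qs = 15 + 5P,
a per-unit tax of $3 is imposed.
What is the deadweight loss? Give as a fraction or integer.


Pre-tax equilibrium quantity: Q* = 265/6
Post-tax equilibrium quantity: Q_tax = 125/3
Reduction in quantity: Q* - Q_tax = 5/2
DWL = (1/2) * tax * (Q* - Q_tax)
DWL = (1/2) * 3 * 5/2 = 15/4

15/4


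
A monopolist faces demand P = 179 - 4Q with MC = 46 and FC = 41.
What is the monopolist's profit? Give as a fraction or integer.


MR = MC: 179 - 8Q = 46
Q* = 133/8
P* = 179 - 4*133/8 = 225/2
Profit = (P* - MC)*Q* - FC
= (225/2 - 46)*133/8 - 41
= 133/2*133/8 - 41
= 17689/16 - 41 = 17033/16

17033/16


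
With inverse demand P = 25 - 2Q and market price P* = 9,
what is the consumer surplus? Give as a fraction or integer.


Maximum willingness to pay (at Q=0): P_max = 25
Quantity demanded at P* = 9:
Q* = (25 - 9)/2 = 8
CS = (1/2) * Q* * (P_max - P*)
CS = (1/2) * 8 * (25 - 9)
CS = (1/2) * 8 * 16 = 64

64


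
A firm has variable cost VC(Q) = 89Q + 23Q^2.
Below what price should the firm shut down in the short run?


AVC(Q) = VC(Q)/Q = 89 + 23Q
AVC is increasing in Q, so minimum AVC is at Q -> 0+.
Min AVC = 89
The firm should shut down if P < 89.

89


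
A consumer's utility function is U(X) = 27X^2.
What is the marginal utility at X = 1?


MU = dU/dX = 27*2*X^(2-1)
MU = 54*X^1
At X = 1:
MU = 54 * 1^1
MU = 54 * 1 = 54

54


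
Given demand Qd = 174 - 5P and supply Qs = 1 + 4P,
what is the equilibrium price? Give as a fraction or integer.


At equilibrium, Qd = Qs.
174 - 5P = 1 + 4P
174 - 1 = 5P + 4P
173 = 9P
P* = 173/9 = 173/9

173/9


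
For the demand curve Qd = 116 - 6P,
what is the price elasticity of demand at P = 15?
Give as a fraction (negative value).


dQ/dP = -6
At P = 15: Q = 116 - 6*15 = 26
E = (dQ/dP)(P/Q) = (-6)(15/26) = -45/13

-45/13
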